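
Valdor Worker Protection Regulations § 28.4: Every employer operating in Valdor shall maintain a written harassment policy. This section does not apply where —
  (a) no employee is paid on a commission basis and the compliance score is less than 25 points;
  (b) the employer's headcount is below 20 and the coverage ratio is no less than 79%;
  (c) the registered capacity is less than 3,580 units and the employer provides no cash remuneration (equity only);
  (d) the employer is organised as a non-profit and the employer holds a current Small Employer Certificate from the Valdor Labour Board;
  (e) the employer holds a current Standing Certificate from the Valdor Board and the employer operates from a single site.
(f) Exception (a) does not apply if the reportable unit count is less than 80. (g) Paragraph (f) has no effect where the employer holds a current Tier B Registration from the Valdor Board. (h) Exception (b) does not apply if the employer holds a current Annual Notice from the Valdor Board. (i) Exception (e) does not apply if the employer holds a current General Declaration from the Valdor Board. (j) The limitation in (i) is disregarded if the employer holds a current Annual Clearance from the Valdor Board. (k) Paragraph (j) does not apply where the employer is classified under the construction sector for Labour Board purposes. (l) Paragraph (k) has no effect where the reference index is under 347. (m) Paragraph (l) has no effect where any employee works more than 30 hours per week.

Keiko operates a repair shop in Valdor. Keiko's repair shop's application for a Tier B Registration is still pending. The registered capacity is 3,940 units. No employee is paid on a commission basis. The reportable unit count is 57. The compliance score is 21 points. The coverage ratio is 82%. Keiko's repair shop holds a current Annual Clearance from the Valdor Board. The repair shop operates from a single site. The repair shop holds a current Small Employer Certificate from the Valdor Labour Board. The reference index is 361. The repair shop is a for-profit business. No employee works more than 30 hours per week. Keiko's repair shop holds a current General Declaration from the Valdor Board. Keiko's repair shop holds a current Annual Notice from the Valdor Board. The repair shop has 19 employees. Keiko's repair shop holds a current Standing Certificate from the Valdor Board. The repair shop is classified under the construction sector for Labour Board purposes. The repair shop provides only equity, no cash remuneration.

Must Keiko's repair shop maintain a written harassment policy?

Yes — Keiko's repair shop must maintain a written harassment policy.

Exception (a) is satisfied on its face — no employee is paid on commission; the compliance score is 21 points, less than the 25 points limit. Turning to paragraphs (f)–(g): (f) operates against (a): the reportable unit count is 57, less than the 80 limit. (g) is not triggered (there is no Tier B Registration in force), so (f) stands. So (a) is unavailable.
Exception (b)'s conditions are all satisfied: the employer's headcount is 19, below the 20 limit; the coverage ratio is 82%, meeting the 79% threshold. But applying paragraph (h): (h) operates against (b): a current Annual Notice is held. (b) is therefore removed.
Exception (c) requires that the registered capacity is less than 3,580 units; but the registered capacity is 3,940 units, not less than 3,580 units, so (c) is unavailable.
Exception (d) requires that the employer is organised as a non-profit; but the employer is for-profit, so (d) is unavailable.
Exception (e)'s conditions are all satisfied: a current Standing Certificate is held; the employer operates from a single site. However, paragraphs (i)–(m) must be considered: (i) is engaged — a current General Declaration is held. (j) is engaged (a current Annual Clearance is held), but is itself disapplied by (k): (k) is engaged — the repair shop is classified under the construction sector. (l) is inapplicable (the reference index is 361, not under 347), so (k) stands. Exception (e) does not apply.
No exception displaces § 28.4.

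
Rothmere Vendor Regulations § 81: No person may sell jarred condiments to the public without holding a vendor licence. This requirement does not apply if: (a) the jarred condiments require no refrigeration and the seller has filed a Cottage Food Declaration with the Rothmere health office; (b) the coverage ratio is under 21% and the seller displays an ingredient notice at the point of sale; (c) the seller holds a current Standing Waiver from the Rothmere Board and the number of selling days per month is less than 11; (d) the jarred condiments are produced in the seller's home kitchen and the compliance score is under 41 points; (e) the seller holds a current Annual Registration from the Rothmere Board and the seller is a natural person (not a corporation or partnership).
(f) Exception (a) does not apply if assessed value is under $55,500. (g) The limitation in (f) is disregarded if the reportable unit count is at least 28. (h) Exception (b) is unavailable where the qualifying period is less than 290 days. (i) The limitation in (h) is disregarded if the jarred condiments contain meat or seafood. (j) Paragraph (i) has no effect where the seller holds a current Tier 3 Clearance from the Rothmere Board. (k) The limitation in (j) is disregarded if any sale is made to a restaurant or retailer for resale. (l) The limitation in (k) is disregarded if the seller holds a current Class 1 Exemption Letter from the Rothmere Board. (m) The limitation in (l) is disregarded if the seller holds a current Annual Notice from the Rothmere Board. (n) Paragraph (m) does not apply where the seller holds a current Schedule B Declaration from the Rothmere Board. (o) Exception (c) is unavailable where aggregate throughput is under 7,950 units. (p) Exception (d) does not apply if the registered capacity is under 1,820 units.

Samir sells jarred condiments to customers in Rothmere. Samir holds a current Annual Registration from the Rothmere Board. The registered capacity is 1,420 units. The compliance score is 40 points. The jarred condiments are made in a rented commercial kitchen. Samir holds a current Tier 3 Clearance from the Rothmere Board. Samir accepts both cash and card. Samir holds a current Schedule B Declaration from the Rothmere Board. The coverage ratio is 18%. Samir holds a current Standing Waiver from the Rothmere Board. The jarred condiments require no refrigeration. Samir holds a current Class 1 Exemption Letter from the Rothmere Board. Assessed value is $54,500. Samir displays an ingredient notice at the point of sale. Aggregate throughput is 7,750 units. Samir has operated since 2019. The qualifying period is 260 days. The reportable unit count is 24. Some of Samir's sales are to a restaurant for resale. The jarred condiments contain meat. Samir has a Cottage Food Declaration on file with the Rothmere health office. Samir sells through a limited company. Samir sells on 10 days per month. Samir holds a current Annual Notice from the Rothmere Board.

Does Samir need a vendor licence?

Exception (a): the jarred condiments are shelf-stable; a Cottage Food Declaration is on file — every condition holds. Turning to paragraphs (f)–(g): (f) operates against (a): assessed value is $54,500, under the $55,500 limit. (g) is inapplicable (the reportable unit count is 24, short of 28), so (f) stands. So (a) is unavailable.
Exception (b) is satisfied on its face — the coverage ratio is 18%, under the 21% limit; an ingredient notice is displayed. Turning to paragraphs (h)–(n): (h) is triggered — the qualifying period is 260 days, less than the 290 days limit. (i) applies (the jarred condiments contain meat), but yields to (j): (j) applies — a current Tier 3 Clearance is held. (k) would limit (j) — some sales are to a restaurant for resale — but (l) sets (k) aside: (l) operates against (k): a current Class 1 Exemption Letter is held. (m) would limit (l) — a current Annual Notice is held — but (n) sets (m) aside: (n) is triggered — a current Schedule B Declaration is held. So (b) is unavailable.
All of (c)'s requirements are met (a current Standing Waiver is held; the number of selling days per month is 10, less than the 11 limit). But: (o) operates — aggregate throughput is 7,750 units, under the 7,950 units limit. Exception (c) does not apply.
Exception (d) requires that the jarred condiments are produced in the seller's home kitchen; but the jarred condiments are made in a commercial kitchen, not a home kitchen, so (d) is unavailable.
Exception (e) fails — the seller operates through a limited company.
No exception applies. The general rule governs.

Yes — Samir must hold a vendor licence.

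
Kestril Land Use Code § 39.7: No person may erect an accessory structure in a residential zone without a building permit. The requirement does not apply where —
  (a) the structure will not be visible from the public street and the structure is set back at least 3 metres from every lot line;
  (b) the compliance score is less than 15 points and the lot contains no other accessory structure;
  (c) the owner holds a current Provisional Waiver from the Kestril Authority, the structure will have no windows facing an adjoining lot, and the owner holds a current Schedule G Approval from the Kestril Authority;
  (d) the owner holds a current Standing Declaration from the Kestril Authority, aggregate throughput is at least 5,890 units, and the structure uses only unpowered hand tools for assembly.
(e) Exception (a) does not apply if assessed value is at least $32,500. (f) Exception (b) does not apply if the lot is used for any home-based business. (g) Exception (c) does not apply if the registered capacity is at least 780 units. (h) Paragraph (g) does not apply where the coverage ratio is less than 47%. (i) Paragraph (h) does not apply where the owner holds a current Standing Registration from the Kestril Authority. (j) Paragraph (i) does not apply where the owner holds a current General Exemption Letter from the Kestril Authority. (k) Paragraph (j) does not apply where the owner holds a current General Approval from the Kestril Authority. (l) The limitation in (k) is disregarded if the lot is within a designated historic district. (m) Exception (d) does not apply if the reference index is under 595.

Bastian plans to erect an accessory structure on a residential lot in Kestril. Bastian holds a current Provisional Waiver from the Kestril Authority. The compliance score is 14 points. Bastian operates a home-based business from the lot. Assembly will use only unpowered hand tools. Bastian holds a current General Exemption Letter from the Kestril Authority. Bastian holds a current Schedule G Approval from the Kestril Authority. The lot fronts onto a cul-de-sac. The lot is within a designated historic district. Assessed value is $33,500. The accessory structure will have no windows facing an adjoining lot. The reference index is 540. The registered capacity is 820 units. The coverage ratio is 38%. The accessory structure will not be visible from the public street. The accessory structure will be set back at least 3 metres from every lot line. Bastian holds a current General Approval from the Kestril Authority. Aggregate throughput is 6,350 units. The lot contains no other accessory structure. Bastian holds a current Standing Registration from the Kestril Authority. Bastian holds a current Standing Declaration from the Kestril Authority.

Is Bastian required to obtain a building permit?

No — exception (c) applies; Bastian does not need a building permit.

All of (a)'s requirements are met (the structure will not be visible from the street; the setback is at least 3 m on every side). However, paragraph (e) must be considered: (e) operates against (a): assessed value is $33,500, meeting the $32,500 threshold. So (a) is unavailable.
Exception (b) is satisfied on its face — the compliance score is 14 points, less than the 15 points limit; the lot has no other accessory structure. Turning to paragraph (f): (f) is engaged — a home-based business operates on the lot. Exception (b) does not apply.
Exception (c) is satisfied on its face — a current Provisional Waiver is held; no windows face an adjoining lot; a current Schedule G Approval is held. As to paragraphs (g)–(l): (g) would limit (c) — the registered capacity is 820 units, meeting the 780 units threshold — but (h) sets (g) aside: (h) operates against (g): the coverage ratio is 38%, less than the 47% limit. (i) would limit (h) — a current Standing Registration is held — but (j) sets (i) aside: (j) operates — a current General Exemption Letter is held. (k) operates (a current General Approval is held), but yields to (l): (l) operates against (k): the lot is in a historic district. So (c) applies.
Exception (d): a current Standing Declaration is held; aggregate throughput is 6,350 units, meeting the 5,890 units threshold; assembly uses only hand tools — every condition holds. But applying paragraph (m): (m) is engaged — the reference index is 540, under the 595 limit. Exception (d) does not apply.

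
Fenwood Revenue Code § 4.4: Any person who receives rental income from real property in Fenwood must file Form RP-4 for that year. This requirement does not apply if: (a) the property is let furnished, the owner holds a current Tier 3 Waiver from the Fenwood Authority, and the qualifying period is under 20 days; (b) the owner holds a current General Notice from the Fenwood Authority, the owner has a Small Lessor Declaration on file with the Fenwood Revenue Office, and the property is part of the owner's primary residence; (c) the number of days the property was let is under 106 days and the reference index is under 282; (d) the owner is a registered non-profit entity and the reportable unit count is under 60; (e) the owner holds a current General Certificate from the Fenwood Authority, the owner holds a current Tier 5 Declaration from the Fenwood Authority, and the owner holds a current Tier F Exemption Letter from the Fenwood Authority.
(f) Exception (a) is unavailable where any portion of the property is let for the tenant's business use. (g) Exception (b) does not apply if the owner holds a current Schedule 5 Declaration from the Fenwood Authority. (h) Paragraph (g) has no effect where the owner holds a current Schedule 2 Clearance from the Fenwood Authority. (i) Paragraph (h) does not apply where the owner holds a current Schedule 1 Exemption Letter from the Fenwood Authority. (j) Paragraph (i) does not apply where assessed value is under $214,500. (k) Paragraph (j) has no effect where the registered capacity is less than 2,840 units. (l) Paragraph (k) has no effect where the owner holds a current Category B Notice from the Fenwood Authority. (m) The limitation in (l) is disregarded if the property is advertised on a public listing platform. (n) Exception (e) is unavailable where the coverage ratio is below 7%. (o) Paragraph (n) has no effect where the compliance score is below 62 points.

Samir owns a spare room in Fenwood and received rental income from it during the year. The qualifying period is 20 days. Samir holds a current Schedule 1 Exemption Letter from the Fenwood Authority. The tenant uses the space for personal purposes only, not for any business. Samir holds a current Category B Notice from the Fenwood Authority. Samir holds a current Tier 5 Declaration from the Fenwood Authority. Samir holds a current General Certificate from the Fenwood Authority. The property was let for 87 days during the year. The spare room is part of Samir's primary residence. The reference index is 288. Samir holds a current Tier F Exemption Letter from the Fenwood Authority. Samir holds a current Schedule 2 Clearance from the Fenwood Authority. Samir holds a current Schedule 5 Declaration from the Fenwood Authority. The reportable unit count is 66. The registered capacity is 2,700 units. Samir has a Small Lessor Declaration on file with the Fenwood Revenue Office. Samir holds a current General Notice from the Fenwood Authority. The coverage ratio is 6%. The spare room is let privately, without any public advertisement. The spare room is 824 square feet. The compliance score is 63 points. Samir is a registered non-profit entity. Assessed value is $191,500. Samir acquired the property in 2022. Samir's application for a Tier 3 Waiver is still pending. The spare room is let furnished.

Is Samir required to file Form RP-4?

Exception (a) requires that the owner holds a current Tier 3 Waiver from the Fenwood Authority; but no current Tier 3 Waiver is held, so (a) is unavailable.
Exception (b)'s conditions are all satisfied: a current General Notice is held; a Small Lessor Declaration is on file; the spare room is part of the primary residence. Considering the limiting provisions: (g) operates (a current Schedule 5 Declaration is held), but yields to (h): (h) operates against (g): a current Schedule 2 Clearance is held. (i) would limit (h) — a current Schedule 1 Exemption Letter is held — but (j) sets (i) aside: (j) operates against (i): assessed value is $191,500, under the $214,500 limit. (k) applies (the registered capacity is 2,700 units, less than the 2,840 units limit), but yields to (l): (l) operates — a current Category B Notice is held. (m), which would lift (l), is not engaged — the property is let privately without advertisement. (b) remains available.
Exception (c) does not apply: the reference index is 288, not under 282.
Exception (d) requires that the reportable unit count is under 60; but the reportable unit count is 66, not under 60, so (d) is unavailable.
Exception (e): a current General Certificate is held; a current Tier 5 Declaration is held; a current Tier F Exemption Letter is held — every condition holds. However, paragraphs (n)–(o) must be considered: (n) is triggered — the coverage ratio is 6%, below the 7% limit. (o), which would lift (n), is not engaged — the compliance score is 63 points, not below 62 points. So (e) is unavailable.

No — exception (b) applies; Samir is not required to file Form RP-4.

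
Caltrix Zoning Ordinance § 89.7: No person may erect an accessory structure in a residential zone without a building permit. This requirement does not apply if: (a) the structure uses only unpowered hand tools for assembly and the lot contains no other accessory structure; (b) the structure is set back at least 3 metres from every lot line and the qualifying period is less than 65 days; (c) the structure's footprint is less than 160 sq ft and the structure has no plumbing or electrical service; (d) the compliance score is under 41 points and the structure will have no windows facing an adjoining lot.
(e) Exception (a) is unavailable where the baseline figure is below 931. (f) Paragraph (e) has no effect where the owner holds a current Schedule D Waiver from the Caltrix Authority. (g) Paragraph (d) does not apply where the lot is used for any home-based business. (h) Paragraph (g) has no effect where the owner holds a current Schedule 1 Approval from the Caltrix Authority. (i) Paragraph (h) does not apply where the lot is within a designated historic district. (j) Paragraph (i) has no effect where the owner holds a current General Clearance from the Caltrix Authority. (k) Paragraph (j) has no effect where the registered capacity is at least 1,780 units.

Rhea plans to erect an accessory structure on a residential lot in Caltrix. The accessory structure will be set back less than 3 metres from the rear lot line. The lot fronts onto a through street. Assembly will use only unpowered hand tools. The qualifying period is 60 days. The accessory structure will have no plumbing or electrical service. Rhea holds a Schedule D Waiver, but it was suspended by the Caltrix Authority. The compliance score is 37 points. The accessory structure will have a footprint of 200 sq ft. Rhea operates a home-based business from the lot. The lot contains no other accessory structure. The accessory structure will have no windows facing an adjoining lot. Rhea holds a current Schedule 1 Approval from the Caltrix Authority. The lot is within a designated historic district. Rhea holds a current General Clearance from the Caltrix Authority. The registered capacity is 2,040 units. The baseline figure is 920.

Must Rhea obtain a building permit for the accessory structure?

Exception (a)'s conditions are all satisfied: assembly uses only hand tools; the lot has no other accessory structure. Turning to paragraphs (e)–(f): (e) is triggered — the baseline figure is 920, below the 931 limit. (f), which would lift (e), is not triggered — there is no Schedule D Waiver in force. Exception (a) does not apply.
Exception (b) fails — the rear setback is under 3 m.
Exception (c) fails — the structure's footprint is 200 sq ft, not less than 160 sq ft.
Exception (d)'s conditions are all satisfied: the compliance score is 37 points, under the 41 points limit; no windows face an adjoining lot. Turning to paragraphs (g)–(k): (g) is engaged — a home-based business operates on the lot. (h) is triggered (a current Schedule 1 Approval is held), but is displaced by (i): (i) operates against (h): the lot is in a historic district. (j) operates (a current General Clearance is held), but is displaced by (k): (k) operates — the registered capacity is 2,040 units, meeting the 1,780 units threshold. (d) is therefore removed.
Every exception is unavailable, so the rule governs.

Yes — Rhea must obtain a building permit.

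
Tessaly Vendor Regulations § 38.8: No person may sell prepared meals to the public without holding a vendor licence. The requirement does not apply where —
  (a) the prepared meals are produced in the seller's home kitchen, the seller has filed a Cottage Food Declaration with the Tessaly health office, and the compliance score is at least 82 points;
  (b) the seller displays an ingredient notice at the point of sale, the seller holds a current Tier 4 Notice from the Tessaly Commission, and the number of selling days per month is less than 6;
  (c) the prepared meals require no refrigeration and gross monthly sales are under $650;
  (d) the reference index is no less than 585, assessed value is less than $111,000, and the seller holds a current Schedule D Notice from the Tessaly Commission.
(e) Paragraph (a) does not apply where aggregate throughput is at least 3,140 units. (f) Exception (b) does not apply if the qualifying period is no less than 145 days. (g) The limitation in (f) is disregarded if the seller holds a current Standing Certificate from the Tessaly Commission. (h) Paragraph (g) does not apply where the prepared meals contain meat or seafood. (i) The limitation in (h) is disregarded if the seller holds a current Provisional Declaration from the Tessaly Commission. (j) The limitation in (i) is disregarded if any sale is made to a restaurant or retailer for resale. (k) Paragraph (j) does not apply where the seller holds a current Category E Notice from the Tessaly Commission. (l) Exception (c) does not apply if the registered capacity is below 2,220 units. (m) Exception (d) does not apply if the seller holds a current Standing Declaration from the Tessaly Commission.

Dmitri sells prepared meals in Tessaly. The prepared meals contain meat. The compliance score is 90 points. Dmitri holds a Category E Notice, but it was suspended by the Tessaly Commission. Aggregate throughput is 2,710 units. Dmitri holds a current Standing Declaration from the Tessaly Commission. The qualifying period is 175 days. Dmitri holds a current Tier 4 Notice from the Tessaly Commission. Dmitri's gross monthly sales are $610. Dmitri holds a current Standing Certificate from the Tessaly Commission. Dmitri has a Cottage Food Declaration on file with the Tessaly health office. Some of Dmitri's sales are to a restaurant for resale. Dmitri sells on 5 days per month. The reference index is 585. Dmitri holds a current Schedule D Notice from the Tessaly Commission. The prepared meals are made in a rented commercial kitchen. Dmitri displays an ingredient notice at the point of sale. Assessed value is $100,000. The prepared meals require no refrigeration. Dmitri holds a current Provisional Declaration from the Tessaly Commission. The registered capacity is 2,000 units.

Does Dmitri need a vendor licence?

Yes — Dmitri must hold a vendor licence.

Exception (a) requires that the prepared meals are produced in the seller's home kitchen; but the prepared meals are made in a commercial kitchen, not a home kitchen, so (a) is unavailable.
Exception (b): an ingredient notice is displayed; a current Tier 4 Notice is held; the number of selling days per month is 5, less than the 6 limit — every condition holds. Turning to paragraphs (f)–(k): (f) operates against (b): the qualifying period is 175 days, meeting the 145 days threshold. (g) would limit (f) — a current Standing Certificate is held — but (h) sets (g) aside: (h) applies — the prepared meals contain meat. (i) would limit (h) — a current Provisional Declaration is held — but (j) sets (i) aside: (j) is triggered — some sales are to a restaurant for resale. (k) is not triggered (no current Category E Notice is held), so (j) stands. So (b) is unavailable.
All of (c)'s requirements are met (the prepared meals are shelf-stable; gross monthly sales are $610, under the $650 limit). Turning to paragraph (l): (l) is triggered — the registered capacity is 2,000 units, below the 2,220 units limit. (c) is therefore removed.
Exception (d): the reference index is 585, meeting the 585 threshold; assessed value is $100,000, less than the $111,000 limit; a current Schedule D Notice is held — every condition holds. Turning to paragraph (m): (m) is engaged — a current Standing Declaration is held. So (d) is unavailable.
No exception applies. The general rule governs.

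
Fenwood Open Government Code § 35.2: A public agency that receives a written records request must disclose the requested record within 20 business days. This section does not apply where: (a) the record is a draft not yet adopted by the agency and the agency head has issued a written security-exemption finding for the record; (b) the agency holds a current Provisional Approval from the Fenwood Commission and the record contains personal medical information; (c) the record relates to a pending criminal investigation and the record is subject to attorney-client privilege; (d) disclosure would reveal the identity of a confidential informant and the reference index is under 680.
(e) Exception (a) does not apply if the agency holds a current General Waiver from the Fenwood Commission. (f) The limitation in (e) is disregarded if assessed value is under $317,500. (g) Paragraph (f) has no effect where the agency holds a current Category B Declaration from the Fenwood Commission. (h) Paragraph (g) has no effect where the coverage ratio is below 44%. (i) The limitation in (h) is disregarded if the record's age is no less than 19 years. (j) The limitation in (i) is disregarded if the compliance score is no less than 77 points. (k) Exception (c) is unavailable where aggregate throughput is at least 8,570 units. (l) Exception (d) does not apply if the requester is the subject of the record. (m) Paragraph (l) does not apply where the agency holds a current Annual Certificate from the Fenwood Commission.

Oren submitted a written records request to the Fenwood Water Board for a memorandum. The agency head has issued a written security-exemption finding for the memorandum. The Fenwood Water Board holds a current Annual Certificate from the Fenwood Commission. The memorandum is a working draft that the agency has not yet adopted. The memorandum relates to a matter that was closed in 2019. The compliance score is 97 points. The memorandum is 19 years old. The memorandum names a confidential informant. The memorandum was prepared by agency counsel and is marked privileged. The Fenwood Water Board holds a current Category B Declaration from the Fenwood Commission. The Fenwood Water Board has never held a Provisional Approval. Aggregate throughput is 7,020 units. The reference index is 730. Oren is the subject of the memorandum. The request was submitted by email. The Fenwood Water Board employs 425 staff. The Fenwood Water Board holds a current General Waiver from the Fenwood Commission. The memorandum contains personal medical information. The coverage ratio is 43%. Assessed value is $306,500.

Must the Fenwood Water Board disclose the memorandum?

Exception (a): the memorandum is an unadopted draft; a written security-exemption finding has been issued — every condition holds. Considering the limiting provisions: (e) would limit (a) — a current General Waiver is held — but (f) sets (e) aside: (f) operates — assessed value is $306,500, under the $317,500 limit. (g) would limit (f) — a current Category B Declaration is held — but (h) sets (g) aside: (h) operates against (g): the coverage ratio is 43%, below the 44% limit. (i) would limit (h) — the record's age is 19 years, meeting the 19 years threshold — but (j) sets (i) aside: (j) is engaged — the compliance score is 97 points, meeting the 77 points threshold. So (a) applies.
Exception (b) fails — no current Provisional Approval is held.
Exception (c) does not apply: the memorandum relates to a closed matter.
Exception (d) does not apply: the reference index is 730, not under 680.

No — exception (a) applies; the Fenwood Water Board is not required to disclose the memorandum.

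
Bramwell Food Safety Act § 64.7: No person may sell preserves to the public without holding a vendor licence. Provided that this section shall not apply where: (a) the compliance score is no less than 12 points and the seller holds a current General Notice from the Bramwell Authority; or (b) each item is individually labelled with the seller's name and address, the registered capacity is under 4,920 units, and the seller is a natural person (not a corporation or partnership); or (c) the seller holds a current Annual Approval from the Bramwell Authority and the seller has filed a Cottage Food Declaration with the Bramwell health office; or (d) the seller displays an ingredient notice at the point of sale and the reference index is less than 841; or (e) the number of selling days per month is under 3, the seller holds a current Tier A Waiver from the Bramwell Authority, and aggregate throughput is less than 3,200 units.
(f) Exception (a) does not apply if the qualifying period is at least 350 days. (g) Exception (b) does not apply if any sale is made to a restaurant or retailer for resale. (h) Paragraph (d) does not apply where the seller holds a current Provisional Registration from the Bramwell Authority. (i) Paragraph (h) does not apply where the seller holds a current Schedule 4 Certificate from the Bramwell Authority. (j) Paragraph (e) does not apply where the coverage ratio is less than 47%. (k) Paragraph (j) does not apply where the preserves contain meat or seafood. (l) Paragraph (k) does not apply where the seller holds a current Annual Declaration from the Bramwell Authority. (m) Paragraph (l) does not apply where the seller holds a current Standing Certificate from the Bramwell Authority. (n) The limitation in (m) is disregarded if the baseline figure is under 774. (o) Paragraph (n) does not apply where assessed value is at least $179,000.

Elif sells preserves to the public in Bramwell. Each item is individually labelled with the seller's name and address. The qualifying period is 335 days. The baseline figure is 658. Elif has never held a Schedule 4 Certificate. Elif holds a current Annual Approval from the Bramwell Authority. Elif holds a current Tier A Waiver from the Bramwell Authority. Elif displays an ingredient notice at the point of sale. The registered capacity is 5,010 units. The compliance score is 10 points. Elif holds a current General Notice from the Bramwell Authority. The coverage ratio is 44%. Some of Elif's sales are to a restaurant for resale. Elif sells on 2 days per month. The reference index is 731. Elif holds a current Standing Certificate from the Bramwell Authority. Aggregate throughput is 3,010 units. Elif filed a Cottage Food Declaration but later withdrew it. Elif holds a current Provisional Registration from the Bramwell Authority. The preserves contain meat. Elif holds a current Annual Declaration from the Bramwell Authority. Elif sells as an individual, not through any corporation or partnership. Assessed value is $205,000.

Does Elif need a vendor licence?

Exception (a) does not apply: the compliance score is 10 points, short of 12 points.
Exception (b) requires that the registered capacity is under 4,920 units; but the registered capacity is 5,010 units, not under 4,920 units, so (b) is unavailable.
Exception (c) fails — the Cottage Food Declaration was withdrawn.
Exception (d): an ingredient notice is displayed; the reference index is 731, less than the 841 limit — every condition holds. But: (h) applies — a current Provisional Registration is held. (i), which would lift (h), is inapplicable — no current Schedule 4 Certificate is held. So (d) is unavailable.
All of (e)'s requirements are met (the number of selling days per month is 2, under the 3 limit; a current Tier A Waiver is held; aggregate throughput is 3,010 units, less than the 3,200 units limit). Under paragraphs (j)–(o): (j) is triggered (the coverage ratio is 44%, less than the 47% limit), but is displaced by (k): (k) operates against (j): the preserves contain meat. (l) is triggered (a current Annual Declaration is held), but is set aside by (m): (m) operates — a current Standing Certificate is held. (n) would limit (m) — the baseline figure is 658, under the 774 limit — but (o) sets (n) aside: (o) operates against (n): assessed value is $205,000, meeting the $179,000 threshold. (e) remains available.

No — exception (e) applies; Elif is not required to hold a vendor licence.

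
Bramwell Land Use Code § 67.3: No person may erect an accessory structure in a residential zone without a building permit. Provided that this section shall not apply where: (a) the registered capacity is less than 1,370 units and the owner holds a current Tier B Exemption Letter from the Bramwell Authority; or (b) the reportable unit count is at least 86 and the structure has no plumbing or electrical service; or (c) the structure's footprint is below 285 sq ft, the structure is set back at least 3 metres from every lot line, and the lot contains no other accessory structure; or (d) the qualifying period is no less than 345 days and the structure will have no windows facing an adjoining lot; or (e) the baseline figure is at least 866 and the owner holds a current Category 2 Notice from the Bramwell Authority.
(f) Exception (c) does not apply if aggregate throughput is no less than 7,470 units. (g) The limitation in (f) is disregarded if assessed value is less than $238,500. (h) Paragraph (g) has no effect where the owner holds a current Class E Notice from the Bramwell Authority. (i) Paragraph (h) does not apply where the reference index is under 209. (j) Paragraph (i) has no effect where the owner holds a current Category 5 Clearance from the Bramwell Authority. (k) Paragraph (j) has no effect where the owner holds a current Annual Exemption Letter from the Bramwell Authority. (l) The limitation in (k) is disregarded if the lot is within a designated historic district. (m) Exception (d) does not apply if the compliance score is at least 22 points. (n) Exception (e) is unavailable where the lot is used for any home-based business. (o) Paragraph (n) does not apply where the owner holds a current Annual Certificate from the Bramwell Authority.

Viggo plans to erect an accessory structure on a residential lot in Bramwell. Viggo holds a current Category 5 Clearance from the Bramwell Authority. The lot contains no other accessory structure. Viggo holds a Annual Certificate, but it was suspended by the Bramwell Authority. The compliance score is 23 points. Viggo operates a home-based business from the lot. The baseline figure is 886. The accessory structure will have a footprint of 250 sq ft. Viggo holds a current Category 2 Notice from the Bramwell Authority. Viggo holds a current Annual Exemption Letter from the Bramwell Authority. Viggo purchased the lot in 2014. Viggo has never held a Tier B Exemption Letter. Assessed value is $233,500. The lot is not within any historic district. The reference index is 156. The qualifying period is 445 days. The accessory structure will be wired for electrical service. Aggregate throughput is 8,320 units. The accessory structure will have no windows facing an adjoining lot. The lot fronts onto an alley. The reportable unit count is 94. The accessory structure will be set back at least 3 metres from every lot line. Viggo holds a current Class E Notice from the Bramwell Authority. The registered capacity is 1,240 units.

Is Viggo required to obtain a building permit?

No — exception (c) applies; Viggo does not need a building permit.

Exception (a) requires that the owner holds a current Tier B Exemption Letter from the Bramwell Authority; but the Tier B Exemption Letter is not current, so (a) is unavailable.
Exception (b) requires that the structure has no plumbing or electrical service; but electrical service is planned, so (b) is unavailable.
Exception (c): the structure's footprint is 250 sq ft, below the 285 sq ft limit; the setback is at least 3 m on every side; the lot has no other accessory structure — every condition holds. Under paragraphs (f)–(l): (f) operates (aggregate throughput is 8,320 units, meeting the 7,470 units threshold), but is displaced by (g): (g) is triggered — assessed value is $233,500, less than the $238,500 limit. (h) applies (a current Class E Notice is held), but is set aside by (i): (i) operates against (h): the reference index is 156, under the 209 limit. (j) would limit (i) — a current Category 5 Clearance is held — but (k) sets (j) aside: (k) is triggered — a current Annual Exemption Letter is held. (l) is not engaged (the lot is not in a historic district), so (k) stands. Exception (c) stands.
Exception (d) is satisfied on its face — the qualifying period is 445 days, meeting the 345 days threshold; no windows face an adjoining lot. But: (m) operates — the compliance score is 23 points, meeting the 22 points threshold. So (d) is unavailable.
Exception (e): the baseline figure is 886, meeting the 866 threshold; a current Category 2 Notice is held — every condition holds. However, paragraphs (n)–(o) must be considered: (n) operates against (e): a home-based business operates on the lot. (o), which would lift (n), is not triggered — no current Annual Certificate is held. Exception (e) does not apply.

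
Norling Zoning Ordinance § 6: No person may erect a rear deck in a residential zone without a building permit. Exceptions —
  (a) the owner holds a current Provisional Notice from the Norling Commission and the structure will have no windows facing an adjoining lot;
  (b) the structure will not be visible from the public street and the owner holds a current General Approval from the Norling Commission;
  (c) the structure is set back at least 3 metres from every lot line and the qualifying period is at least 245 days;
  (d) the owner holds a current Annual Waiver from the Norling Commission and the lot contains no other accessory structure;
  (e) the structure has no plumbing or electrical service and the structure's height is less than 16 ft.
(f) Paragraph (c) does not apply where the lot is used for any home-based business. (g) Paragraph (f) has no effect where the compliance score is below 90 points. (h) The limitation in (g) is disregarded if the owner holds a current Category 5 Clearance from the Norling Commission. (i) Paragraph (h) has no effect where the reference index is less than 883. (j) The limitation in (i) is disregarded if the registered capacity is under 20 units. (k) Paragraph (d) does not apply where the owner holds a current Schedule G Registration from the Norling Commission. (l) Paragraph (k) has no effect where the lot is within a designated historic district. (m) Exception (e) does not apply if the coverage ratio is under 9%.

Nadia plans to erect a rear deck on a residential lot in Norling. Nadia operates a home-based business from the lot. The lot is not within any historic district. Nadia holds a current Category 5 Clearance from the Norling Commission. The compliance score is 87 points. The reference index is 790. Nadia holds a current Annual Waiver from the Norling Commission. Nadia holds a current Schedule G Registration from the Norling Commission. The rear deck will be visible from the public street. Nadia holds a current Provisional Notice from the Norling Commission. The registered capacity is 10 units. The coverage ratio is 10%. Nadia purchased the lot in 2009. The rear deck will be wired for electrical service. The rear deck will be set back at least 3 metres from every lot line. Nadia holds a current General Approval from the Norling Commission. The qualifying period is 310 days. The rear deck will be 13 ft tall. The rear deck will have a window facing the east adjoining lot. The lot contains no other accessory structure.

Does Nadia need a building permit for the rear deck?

Exception (a) does not apply: a window faces an adjoining lot.
Exception (b) fails — the structure will be visible from the street.
Exception (c) is satisfied on its face — the setback is at least 3 m on every side; the qualifying period is 310 days, meeting the 245 days threshold. But: (f) operates against (c): a home-based business operates on the lot. (g) would limit (f) — the compliance score is 87 points, below the 90 points limit — but (h) sets (g) aside: (h) operates against (g): a current Category 5 Clearance is held. (i) would limit (h) — the reference index is 790, less than the 883 limit — but (j) sets (i) aside: (j) operates against (i): the registered capacity is 10 units, under the 20 units limit. So (c) is unavailable.
Exception (d)'s conditions are all satisfied: a current Annual Waiver is held; the lot has no other accessory structure. However, paragraphs (k)–(l) must be considered: (k) operates — a current Schedule G Registration is held. (l) is not engaged (the lot is not in a historic district), so (k) stands. So (d) is unavailable.
Exception (e) does not apply: electrical service is planned.
No exception displaces § 6.

Yes — Nadia must obtain a building permit.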